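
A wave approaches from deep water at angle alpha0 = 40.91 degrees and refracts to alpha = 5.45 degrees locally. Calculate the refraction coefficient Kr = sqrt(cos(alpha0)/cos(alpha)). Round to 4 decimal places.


Kr = sqrt(cos(alpha0) / cos(alpha))
cos(40.91) = 0.755739
cos(5.45) = 0.995479
Kr = sqrt(0.755739 / 0.995479)
Kr = sqrt(0.759171)
Kr = 0.8713

0.8713


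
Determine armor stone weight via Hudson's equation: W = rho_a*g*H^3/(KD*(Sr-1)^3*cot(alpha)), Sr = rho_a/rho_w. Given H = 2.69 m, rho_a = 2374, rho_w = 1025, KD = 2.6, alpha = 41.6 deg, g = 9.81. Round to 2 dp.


Sr = rho_a / rho_w = 2374 / 1025 = 2.316098
(Sr - 1) = 1.316098
(Sr - 1)^3 = 2.279629
cot(41.6) = 1 / tan(41.6) = 1 / 0.887842 = 1.126327
Numerator = 2374 * 9.81 * 2.69^3 = 453321.7556
Denominator = 2.6 * 2.279629 * 1.126327 = 6.675782
W = 453321.7556 / 6.675782
W = 67905.42 N

67905.42


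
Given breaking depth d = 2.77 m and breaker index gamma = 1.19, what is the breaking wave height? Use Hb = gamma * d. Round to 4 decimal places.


Hb = gamma * d
Hb = 1.19 * 2.77
Hb = 3.2963 m

3.2963


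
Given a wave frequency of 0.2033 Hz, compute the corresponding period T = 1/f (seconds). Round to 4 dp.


T = 1 / f
T = 1 / 0.2033
T = 4.9188 s

4.9188


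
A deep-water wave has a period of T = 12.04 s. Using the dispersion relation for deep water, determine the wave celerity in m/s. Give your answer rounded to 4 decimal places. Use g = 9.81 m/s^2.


We use the deep-water celerity formula:
C = g * T / (2 * pi)
C = 9.81 * 12.04 / (2 * 3.14159...)
C = 118.112400 / 6.283185
C = 18.7982 m/s

18.7982


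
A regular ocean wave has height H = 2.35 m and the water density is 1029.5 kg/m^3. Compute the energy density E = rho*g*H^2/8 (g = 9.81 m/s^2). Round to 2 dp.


E = (1/8) * rho * g * H^2
E = (1/8) * 1029.5 * 9.81 * 2.35^2
E = 0.125 * 1029.5 * 9.81 * 5.5225
E = 6971.74 J/m^2

6971.74


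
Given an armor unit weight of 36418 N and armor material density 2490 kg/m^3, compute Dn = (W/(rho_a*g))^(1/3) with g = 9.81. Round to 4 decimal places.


V = W / (rho_a * g)
V = 36418 / (2490 * 9.81)
V = 36418 / 24426.90
V = 1.490897 m^3
Dn = V^(1/3) = 1.490897^(1/3)
Dn = 1.1424 m

1.1424


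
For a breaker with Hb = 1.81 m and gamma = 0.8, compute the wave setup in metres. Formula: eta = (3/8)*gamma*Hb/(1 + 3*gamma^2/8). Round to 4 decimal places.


eta = (3/8) * gamma * Hb / (1 + 3*gamma^2/8)
Numerator = (3/8) * 0.8 * 1.81 = 0.543000
Denominator = 1 + 3*0.8^2/8 = 1 + 0.240000 = 1.240000
eta = 0.543000 / 1.240000
eta = 0.4379 m

0.4379


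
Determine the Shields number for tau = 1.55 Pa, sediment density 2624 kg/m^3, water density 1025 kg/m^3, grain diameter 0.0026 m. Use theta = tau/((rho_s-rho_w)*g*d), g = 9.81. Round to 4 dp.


theta = tau / ((rho_s - rho_w) * g * d)
rho_s - rho_w = 2624 - 1025 = 1599
Denominator = 1599 * 9.81 * 0.0026 = 40.784094
theta = 1.55 / 40.784094
theta = 0.0380

0.0380


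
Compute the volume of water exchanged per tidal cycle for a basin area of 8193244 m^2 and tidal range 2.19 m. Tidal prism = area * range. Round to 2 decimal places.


Tidal prism = Area * Tidal range
P = 8193244 * 2.19
P = 17943204.36 m^3

17943204.36


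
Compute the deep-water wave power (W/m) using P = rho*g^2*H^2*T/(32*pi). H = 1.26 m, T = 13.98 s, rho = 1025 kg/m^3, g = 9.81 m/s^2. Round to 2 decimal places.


P = rho * g^2 * H^2 * T / (32 * pi)
P = 1025 * 9.81^2 * 1.26^2 * 13.98 / (32 * pi)
P = 1025 * 96.2361 * 1.5876 * 13.98 / 100.53096
P = 21777.61 W/m

21777.61


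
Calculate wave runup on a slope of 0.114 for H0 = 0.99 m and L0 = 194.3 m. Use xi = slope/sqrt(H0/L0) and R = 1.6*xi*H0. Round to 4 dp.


xi = slope / sqrt(H0/L0)
H0/L0 = 0.99/194.3 = 0.005095
sqrt(0.005095) = 0.071381
xi = 0.114 / 0.071381 = 1.597069
R = 1.6 * xi * H0 = 1.6 * 1.597069 * 0.99
R = 2.5298 m

2.5298


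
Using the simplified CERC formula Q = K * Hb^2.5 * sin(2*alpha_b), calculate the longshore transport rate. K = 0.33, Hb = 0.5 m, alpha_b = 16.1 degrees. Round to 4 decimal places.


Q = K * Hb^2.5 * sin(2 * alpha_b)
Hb^2.5 = 0.5^2.5 = 0.176777
sin(2 * 16.1) = sin(32.2) = 0.532876
Q = 0.33 * 0.176777 * 0.532876
Q = 0.0311 m^3/s

0.0311


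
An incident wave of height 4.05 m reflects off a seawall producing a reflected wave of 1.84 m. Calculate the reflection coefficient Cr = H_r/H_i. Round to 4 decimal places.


Cr = H_r / H_i
Cr = 1.84 / 4.05
Cr = 0.4543

0.4543


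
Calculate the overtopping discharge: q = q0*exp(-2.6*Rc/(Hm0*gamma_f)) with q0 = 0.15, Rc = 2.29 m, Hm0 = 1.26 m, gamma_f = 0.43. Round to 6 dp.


q = q0 * exp(-2.6 * Rc / (Hm0 * gamma_f))
Exponent = -2.6 * 2.29 / (1.26 * 0.43)
= -2.6 * 2.29 / 0.5418
= -10.989295
exp(-10.989295) = 0.000017
q = 0.15 * 0.000017
q = 0.000003 m^3/s/m

0.000003


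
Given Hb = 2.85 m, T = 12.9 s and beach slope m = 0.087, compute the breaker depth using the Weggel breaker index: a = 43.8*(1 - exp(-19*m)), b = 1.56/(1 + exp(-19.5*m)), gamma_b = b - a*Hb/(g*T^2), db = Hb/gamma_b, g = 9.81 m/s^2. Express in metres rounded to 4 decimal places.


a = 43.8 * (1 - exp(-19 * m))
exp(-19 * 0.087) = exp(-1.6530) = 0.191475
a = 43.8 * (1 - 0.191475) = 35.413412
b = 1.56 / (1 + exp(-19.5 * m))
exp(-19.5 * 0.087) = exp(-1.6965) = 0.183324
b = 1.56 / (1 + 0.183324) = 1.318320
Hb / (g * T^2) = 2.85 / (9.81 * 12.9^2) = 2.85 / 1632.4821 = 0.00174581
gamma_b = b - a * Hb/(g*T^2) = 1.318320 - 35.413412 * 0.00174581 = 1.256495
db = Hb / gamma_b = 2.85 / 1.256495
db = 2.2682 m

2.2682


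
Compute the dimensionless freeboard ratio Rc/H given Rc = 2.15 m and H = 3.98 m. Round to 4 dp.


Relative freeboard = Rc / H
= 2.15 / 3.98
= 0.5402

0.5402


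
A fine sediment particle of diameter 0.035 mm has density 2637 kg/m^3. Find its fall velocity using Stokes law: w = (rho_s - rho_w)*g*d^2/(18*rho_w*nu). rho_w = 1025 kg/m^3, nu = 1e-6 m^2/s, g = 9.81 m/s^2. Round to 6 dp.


w = (rho_s - rho_w) * g * d^2 / (18 * rho_w * nu)
d = 0.035 mm = 0.000035 m
rho_s - rho_w = 2637 - 1025 = 1612
Numerator = 1612 * 9.81 * (0.000035)^2 = 0.000019371807
Denominator = 18 * 1025 * 1e-6 = 0.018450
w = 0.001050 m/s

0.001050


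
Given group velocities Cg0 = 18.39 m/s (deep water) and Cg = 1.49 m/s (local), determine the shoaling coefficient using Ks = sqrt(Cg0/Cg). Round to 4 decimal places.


Ks = sqrt(Cg0 / Cg)
Ks = sqrt(18.39 / 1.49)
Ks = sqrt(12.3423)
Ks = 3.5132

3.5132


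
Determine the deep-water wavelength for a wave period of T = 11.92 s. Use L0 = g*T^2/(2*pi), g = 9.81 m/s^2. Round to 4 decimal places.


L0 = g * T^2 / (2 * pi)
L0 = 9.81 * 11.92^2 / (2 * pi)
L0 = 9.81 * 142.0864 / 6.28319
L0 = 1393.8676 / 6.28319
L0 = 221.8409 m

221.8409


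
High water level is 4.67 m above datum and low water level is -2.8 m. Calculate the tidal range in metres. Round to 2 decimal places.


Tidal range = High water - Low water
Tidal range = 4.67 - (-2.8)
Tidal range = 7.47 m

7.47


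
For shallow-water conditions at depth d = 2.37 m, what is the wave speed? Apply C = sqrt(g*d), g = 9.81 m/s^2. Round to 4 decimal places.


Using the shallow-water approximation:
C = sqrt(g * d) = sqrt(9.81 * 2.37)
C = sqrt(23.2497)
C = 4.8218 m/s

4.8218


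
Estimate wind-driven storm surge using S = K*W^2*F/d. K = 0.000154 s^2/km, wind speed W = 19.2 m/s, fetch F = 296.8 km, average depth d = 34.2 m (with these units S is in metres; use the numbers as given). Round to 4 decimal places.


S = K * W^2 * F / d
W^2 = 19.2^2 = 368.64
S = 0.000154 * 368.64 * 296.8 / 34.2
Numerator = 0.000154 * 368.64 * 296.8 = 16.849502
S = 16.849502 / 34.2 = 0.4927 m

0.4927


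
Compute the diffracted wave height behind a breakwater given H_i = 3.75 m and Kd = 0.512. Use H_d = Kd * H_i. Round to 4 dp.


H_d = Kd * H_i
H_d = 0.512 * 3.75
H_d = 1.9200 m

1.9200


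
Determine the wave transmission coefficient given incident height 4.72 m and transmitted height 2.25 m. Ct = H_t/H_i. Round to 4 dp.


Ct = H_t / H_i
Ct = 2.25 / 4.72
Ct = 0.4767

0.4767


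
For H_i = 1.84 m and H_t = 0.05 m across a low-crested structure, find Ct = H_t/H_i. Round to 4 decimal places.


Ct = H_t / H_i
Ct = 0.05 / 1.84
Ct = 0.0272

0.0272


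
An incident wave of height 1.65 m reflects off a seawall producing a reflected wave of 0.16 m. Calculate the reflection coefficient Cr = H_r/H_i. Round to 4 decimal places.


Cr = H_r / H_i
Cr = 0.16 / 1.65
Cr = 0.0970

0.0970


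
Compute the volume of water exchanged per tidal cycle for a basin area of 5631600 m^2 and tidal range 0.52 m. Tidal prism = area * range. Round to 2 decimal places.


Tidal prism = Area * Tidal range
P = 5631600 * 0.52
P = 2928432.00 m^3

2928432.00


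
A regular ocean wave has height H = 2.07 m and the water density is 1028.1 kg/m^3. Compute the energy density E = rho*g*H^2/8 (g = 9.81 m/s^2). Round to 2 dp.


E = (1/8) * rho * g * H^2
E = (1/8) * 1028.1 * 9.81 * 2.07^2
E = 0.125 * 1028.1 * 9.81 * 4.2849
E = 5402.01 J/m^2

5402.01


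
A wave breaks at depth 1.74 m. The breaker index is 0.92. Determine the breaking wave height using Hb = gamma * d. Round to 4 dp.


Hb = gamma * d
Hb = 0.92 * 1.74
Hb = 1.6008 m

1.6008


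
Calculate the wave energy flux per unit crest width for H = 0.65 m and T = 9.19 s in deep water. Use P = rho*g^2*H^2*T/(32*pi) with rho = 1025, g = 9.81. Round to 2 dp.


P = rho * g^2 * H^2 * T / (32 * pi)
P = 1025 * 9.81^2 * 0.65^2 * 9.19 / (32 * pi)
P = 1025 * 96.2361 * 0.4225 * 9.19 / 100.53096
P = 3809.82 W/m

3809.82


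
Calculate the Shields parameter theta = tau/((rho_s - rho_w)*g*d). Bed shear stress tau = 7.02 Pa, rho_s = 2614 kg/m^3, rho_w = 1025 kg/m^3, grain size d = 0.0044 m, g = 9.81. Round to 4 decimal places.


theta = tau / ((rho_s - rho_w) * g * d)
rho_s - rho_w = 2614 - 1025 = 1589
Denominator = 1589 * 9.81 * 0.0044 = 68.587596
theta = 7.02 / 68.587596
theta = 0.1024

0.1024


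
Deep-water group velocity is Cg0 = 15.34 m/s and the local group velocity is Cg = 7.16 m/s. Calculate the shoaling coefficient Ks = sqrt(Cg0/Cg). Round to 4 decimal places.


Ks = sqrt(Cg0 / Cg)
Ks = sqrt(15.34 / 7.16)
Ks = sqrt(2.1425)
Ks = 1.4637

1.4637


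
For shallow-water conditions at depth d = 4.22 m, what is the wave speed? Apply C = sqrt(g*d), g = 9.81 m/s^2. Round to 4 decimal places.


Using the shallow-water approximation:
C = sqrt(g * d) = sqrt(9.81 * 4.22)
C = sqrt(41.3982)
C = 6.4341 m/s

6.4341


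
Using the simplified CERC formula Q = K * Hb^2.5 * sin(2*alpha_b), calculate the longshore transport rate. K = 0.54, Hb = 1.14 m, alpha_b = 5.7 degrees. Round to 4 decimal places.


Q = K * Hb^2.5 * sin(2 * alpha_b)
Hb^2.5 = 1.14^2.5 = 1.387593
sin(2 * 5.7) = sin(11.4) = 0.197657
Q = 0.54 * 1.387593 * 0.197657
Q = 0.1481 m^3/s

0.1481


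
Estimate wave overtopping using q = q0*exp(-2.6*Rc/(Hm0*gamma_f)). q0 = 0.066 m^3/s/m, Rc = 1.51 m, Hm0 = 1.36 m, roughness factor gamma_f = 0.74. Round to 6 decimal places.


q = q0 * exp(-2.6 * Rc / (Hm0 * gamma_f))
Exponent = -2.6 * 1.51 / (1.36 * 0.74)
= -2.6 * 1.51 / 1.0064
= -3.901033
exp(-3.901033) = 0.020221
q = 0.066 * 0.020221
q = 0.001335 m^3/s/m

0.001335


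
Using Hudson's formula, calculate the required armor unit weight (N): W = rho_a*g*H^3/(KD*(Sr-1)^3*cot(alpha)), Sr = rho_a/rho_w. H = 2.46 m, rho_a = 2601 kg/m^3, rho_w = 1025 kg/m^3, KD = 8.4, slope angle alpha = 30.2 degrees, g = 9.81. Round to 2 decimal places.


Sr = rho_a / rho_w = 2601 / 1025 = 2.537561
(Sr - 1) = 1.537561
(Sr - 1)^3 = 3.634938
cot(30.2) = 1 / tan(30.2) = 1 / 0.582014 = 1.718172
Numerator = 2601 * 9.81 * 2.46^3 = 379852.2305
Denominator = 8.4 * 3.634938 * 1.718172 = 52.461774
W = 379852.2305 / 52.461774
W = 7240.55 N

7240.55


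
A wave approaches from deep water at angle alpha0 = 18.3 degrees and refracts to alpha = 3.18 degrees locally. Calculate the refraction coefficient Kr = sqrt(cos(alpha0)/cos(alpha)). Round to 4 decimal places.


Kr = sqrt(cos(alpha0) / cos(alpha))
cos(18.3) = 0.949425
cos(3.18) = 0.998460
Kr = sqrt(0.949425 / 0.998460)
Kr = sqrt(0.950890)
Kr = 0.9751

0.9751


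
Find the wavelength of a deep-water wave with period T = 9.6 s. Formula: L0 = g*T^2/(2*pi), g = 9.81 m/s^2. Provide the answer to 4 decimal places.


L0 = g * T^2 / (2 * pi)
L0 = 9.81 * 9.6^2 / (2 * pi)
L0 = 9.81 * 92.1600 / 6.28319
L0 = 904.0896 / 6.28319
L0 = 143.8903 m

143.8903


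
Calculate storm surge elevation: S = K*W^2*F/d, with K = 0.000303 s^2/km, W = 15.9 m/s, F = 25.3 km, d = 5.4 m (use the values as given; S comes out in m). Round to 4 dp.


S = K * W^2 * F / d
W^2 = 15.9^2 = 252.81
S = 0.000303 * 252.81 * 25.3 / 5.4
Numerator = 0.000303 * 252.81 * 25.3 = 1.938016
S = 1.938016 / 5.4 = 0.3589 m

0.3589


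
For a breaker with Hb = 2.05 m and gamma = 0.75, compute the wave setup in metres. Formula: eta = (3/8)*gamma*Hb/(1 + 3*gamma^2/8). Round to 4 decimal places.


eta = (3/8) * gamma * Hb / (1 + 3*gamma^2/8)
Numerator = (3/8) * 0.75 * 2.05 = 0.576562
Denominator = 1 + 3*0.75^2/8 = 1 + 0.210938 = 1.210938
eta = 0.576562 / 1.210938
eta = 0.4761 m

0.4761


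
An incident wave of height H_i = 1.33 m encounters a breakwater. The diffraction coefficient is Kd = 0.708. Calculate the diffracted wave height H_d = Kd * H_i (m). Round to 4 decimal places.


H_d = Kd * H_i
H_d = 0.708 * 1.33
H_d = 0.9416 m

0.9416


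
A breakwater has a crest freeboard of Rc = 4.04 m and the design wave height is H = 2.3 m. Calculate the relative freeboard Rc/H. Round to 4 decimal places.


Relative freeboard = Rc / H
= 4.04 / 2.3
= 1.7565

1.7565


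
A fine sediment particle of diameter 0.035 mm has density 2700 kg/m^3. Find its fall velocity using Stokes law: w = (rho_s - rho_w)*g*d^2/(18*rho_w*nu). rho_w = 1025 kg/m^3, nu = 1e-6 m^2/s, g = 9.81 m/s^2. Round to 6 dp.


w = (rho_s - rho_w) * g * d^2 / (18 * rho_w * nu)
d = 0.035 mm = 0.000035 m
rho_s - rho_w = 2700 - 1025 = 1675
Numerator = 1675 * 9.81 * (0.000035)^2 = 0.000020128894
Denominator = 18 * 1025 * 1e-6 = 0.018450
w = 0.001091 m/s

0.001091


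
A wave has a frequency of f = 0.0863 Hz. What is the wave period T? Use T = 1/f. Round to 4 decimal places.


T = 1 / f
T = 1 / 0.0863
T = 11.5875 s

11.5875


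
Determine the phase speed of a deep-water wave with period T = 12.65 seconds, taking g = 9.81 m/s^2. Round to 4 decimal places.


We use the deep-water celerity formula:
C = g * T / (2 * pi)
C = 9.81 * 12.65 / (2 * 3.14159...)
C = 124.096500 / 6.283185
C = 19.7506 m/s

19.7506


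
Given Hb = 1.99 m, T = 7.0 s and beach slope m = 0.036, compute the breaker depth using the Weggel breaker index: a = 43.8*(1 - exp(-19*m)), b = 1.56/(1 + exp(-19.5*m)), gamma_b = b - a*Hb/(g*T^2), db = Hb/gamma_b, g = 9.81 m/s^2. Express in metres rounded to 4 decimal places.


a = 43.8 * (1 - exp(-19 * m))
exp(-19 * 0.036) = exp(-0.6840) = 0.504595
a = 43.8 * (1 - 0.504595) = 21.698758
b = 1.56 / (1 + exp(-19.5 * m))
exp(-19.5 * 0.036) = exp(-0.7020) = 0.495593
b = 1.56 / (1 + 0.495593) = 1.043064
Hb / (g * T^2) = 1.99 / (9.81 * 7.0^2) = 1.99 / 480.6900 = 0.00413988
gamma_b = b - a * Hb/(g*T^2) = 1.043064 - 21.698758 * 0.00413988 = 0.953234
db = Hb / gamma_b = 1.99 / 0.953234
db = 2.0876 m

2.0876


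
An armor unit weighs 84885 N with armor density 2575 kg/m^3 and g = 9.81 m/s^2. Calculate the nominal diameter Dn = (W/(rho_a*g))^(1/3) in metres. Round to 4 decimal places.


V = W / (rho_a * g)
V = 84885 / (2575 * 9.81)
V = 84885 / 25260.75
V = 3.360352 m^3
Dn = V^(1/3) = 3.360352^(1/3)
Dn = 1.4978 m

1.4978


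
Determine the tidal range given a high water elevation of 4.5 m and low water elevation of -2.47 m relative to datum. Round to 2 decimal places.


Tidal range = High water - Low water
Tidal range = 4.5 - (-2.47)
Tidal range = 6.97 m

6.97


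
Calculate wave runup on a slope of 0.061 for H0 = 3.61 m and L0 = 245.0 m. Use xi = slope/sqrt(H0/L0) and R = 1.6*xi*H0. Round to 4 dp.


xi = slope / sqrt(H0/L0)
H0/L0 = 3.61/245.0 = 0.014735
sqrt(0.014735) = 0.121387
xi = 0.061 / 0.121387 = 0.502527
R = 1.6 * xi * H0 = 1.6 * 0.502527 * 3.61
R = 2.9026 m

2.9026


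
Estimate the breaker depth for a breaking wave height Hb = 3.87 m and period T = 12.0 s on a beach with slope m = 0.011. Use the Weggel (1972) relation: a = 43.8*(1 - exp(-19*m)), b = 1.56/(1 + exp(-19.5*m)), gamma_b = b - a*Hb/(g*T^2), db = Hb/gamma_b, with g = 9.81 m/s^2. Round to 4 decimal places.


a = 43.8 * (1 - exp(-19 * m))
exp(-19 * 0.011) = exp(-0.2090) = 0.811395
a = 43.8 * (1 - 0.811395) = 8.260889
b = 1.56 / (1 + exp(-19.5 * m))
exp(-19.5 * 0.011) = exp(-0.2145) = 0.806945
b = 1.56 / (1 + 0.806945) = 0.863336
Hb / (g * T^2) = 3.87 / (9.81 * 12.0^2) = 3.87 / 1412.6400 = 0.00273955
gamma_b = b - a * Hb/(g*T^2) = 0.863336 - 8.260889 * 0.00273955 = 0.840705
db = Hb / gamma_b = 3.87 / 0.840705
db = 4.6033 m

4.6033


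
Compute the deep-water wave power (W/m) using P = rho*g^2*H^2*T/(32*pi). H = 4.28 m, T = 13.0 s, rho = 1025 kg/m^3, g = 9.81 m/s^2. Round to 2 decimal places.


P = rho * g^2 * H^2 * T / (32 * pi)
P = 1025 * 9.81^2 * 4.28^2 * 13.0 / (32 * pi)
P = 1025 * 96.2361 * 18.3184 * 13.0 / 100.53096
P = 233664.60 W/m

233664.60


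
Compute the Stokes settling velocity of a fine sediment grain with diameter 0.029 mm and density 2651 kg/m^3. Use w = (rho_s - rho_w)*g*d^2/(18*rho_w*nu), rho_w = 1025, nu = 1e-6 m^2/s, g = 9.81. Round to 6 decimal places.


w = (rho_s - rho_w) * g * d^2 / (18 * rho_w * nu)
d = 0.029 mm = 0.000029 m
rho_s - rho_w = 2651 - 1025 = 1626
Numerator = 1626 * 9.81 * (0.000029)^2 = 0.000013414841
Denominator = 18 * 1025 * 1e-6 = 0.018450
w = 0.000727 m/s

0.000727


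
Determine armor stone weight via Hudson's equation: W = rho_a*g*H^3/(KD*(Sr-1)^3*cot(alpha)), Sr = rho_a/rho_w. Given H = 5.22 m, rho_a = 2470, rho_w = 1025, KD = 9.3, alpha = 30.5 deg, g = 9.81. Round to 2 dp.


Sr = rho_a / rho_w = 2470 / 1025 = 2.409756
(Sr - 1) = 1.409756
(Sr - 1)^3 = 2.801767
cot(30.5) = 1 / tan(30.5) = 1 / 0.589045 = 1.697663
Numerator = 2470 * 9.81 * 5.22^3 = 3446493.5467
Denominator = 9.3 * 2.801767 * 1.697663 = 44.235038
W = 3446493.5467 / 44.235038
W = 77913.20 N

77913.20


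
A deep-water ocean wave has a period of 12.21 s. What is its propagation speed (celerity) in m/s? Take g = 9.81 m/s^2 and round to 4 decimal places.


We use the deep-water celerity formula:
C = g * T / (2 * pi)
C = 9.81 * 12.21 / (2 * 3.14159...)
C = 119.780100 / 6.283185
C = 19.0636 m/s

19.0636


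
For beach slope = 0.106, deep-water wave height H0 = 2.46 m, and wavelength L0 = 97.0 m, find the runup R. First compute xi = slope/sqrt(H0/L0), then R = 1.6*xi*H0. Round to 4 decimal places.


xi = slope / sqrt(H0/L0)
H0/L0 = 2.46/97.0 = 0.025361
sqrt(0.025361) = 0.159251
xi = 0.106 / 0.159251 = 0.665617
R = 1.6 * xi * H0 = 1.6 * 0.665617 * 2.46
R = 2.6199 m

2.6199


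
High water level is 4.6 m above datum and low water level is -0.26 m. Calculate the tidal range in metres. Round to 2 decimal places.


Tidal range = High water - Low water
Tidal range = 4.6 - (-0.26)
Tidal range = 4.86 m

4.86


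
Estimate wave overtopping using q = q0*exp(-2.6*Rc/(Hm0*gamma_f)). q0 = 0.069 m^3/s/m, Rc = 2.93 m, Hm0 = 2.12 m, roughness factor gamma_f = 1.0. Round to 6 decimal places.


q = q0 * exp(-2.6 * Rc / (Hm0 * gamma_f))
Exponent = -2.6 * 2.93 / (2.12 * 1.0)
= -2.6 * 2.93 / 2.1200
= -3.593396
exp(-3.593396) = 0.027505
q = 0.069 * 0.027505
q = 0.001898 m^3/s/m

0.001898


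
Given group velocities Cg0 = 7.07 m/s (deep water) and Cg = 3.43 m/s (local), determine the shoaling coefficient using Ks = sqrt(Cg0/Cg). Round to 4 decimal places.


Ks = sqrt(Cg0 / Cg)
Ks = sqrt(7.07 / 3.43)
Ks = sqrt(2.0612)
Ks = 1.4357

1.4357


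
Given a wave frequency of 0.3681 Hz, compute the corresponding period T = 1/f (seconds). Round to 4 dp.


T = 1 / f
T = 1 / 0.3681
T = 2.7167 s

2.7167


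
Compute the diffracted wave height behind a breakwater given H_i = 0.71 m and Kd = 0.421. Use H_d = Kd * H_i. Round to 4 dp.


H_d = Kd * H_i
H_d = 0.421 * 0.71
H_d = 0.2989 m

0.2989


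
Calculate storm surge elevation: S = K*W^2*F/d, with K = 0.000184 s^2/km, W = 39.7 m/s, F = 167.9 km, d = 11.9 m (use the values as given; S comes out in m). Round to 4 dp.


S = K * W^2 * F / d
W^2 = 39.7^2 = 1576.09
S = 0.000184 * 1576.09 * 167.9 / 11.9
Numerator = 0.000184 * 1576.09 * 167.9 = 48.691094
S = 48.691094 / 11.9 = 4.0917 m

4.0917


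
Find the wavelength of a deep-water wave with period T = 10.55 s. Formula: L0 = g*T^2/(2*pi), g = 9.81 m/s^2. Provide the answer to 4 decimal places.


L0 = g * T^2 / (2 * pi)
L0 = 9.81 * 10.55^2 / (2 * pi)
L0 = 9.81 * 111.3025 / 6.28319
L0 = 1091.8775 / 6.28319
L0 = 173.7777 m

173.7777


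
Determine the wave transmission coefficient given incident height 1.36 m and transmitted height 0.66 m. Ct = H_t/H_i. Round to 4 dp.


Ct = H_t / H_i
Ct = 0.66 / 1.36
Ct = 0.4853

0.4853


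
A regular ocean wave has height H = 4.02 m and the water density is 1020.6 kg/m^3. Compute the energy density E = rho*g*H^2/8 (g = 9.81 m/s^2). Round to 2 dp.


E = (1/8) * rho * g * H^2
E = (1/8) * 1020.6 * 9.81 * 4.02^2
E = 0.125 * 1020.6 * 9.81 * 16.1604
E = 20224.91 J/m^2

20224.91


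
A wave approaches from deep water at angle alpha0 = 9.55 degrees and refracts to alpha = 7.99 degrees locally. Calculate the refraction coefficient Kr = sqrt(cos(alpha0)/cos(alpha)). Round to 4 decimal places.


Kr = sqrt(cos(alpha0) / cos(alpha))
cos(9.55) = 0.986141
cos(7.99) = 0.990292
Kr = sqrt(0.986141 / 0.990292)
Kr = sqrt(0.995808)
Kr = 0.9979

0.9979


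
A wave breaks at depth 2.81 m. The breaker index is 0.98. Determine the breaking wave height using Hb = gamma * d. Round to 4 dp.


Hb = gamma * d
Hb = 0.98 * 2.81
Hb = 2.7538 m

2.7538


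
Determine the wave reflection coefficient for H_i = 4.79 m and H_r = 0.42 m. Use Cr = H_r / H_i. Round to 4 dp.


Cr = H_r / H_i
Cr = 0.42 / 4.79
Cr = 0.0877

0.0877


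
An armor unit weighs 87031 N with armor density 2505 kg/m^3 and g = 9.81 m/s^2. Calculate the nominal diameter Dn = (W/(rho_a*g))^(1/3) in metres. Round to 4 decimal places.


V = W / (rho_a * g)
V = 87031 / (2505 * 9.81)
V = 87031 / 24574.05
V = 3.541581 m^3
Dn = V^(1/3) = 3.541581^(1/3)
Dn = 1.5243 m

1.5243


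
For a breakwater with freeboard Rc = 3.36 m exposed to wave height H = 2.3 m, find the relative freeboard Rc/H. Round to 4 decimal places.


Relative freeboard = Rc / H
= 3.36 / 2.3
= 1.4609

1.4609


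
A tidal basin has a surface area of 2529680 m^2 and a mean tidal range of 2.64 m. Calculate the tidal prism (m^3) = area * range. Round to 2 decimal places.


Tidal prism = Area * Tidal range
P = 2529680 * 2.64
P = 6678355.20 m^3

6678355.20


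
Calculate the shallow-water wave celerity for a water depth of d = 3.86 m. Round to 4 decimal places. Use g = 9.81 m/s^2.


Using the shallow-water approximation:
C = sqrt(g * d) = sqrt(9.81 * 3.86)
C = sqrt(37.8666)
C = 6.1536 m/s

6.1536


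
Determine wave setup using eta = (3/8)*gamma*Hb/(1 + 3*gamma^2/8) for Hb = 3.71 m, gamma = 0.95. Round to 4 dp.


eta = (3/8) * gamma * Hb / (1 + 3*gamma^2/8)
Numerator = (3/8) * 0.95 * 3.71 = 1.321687
Denominator = 1 + 3*0.95^2/8 = 1 + 0.338438 = 1.338438
eta = 1.321687 / 1.338438
eta = 0.9875 m

0.9875


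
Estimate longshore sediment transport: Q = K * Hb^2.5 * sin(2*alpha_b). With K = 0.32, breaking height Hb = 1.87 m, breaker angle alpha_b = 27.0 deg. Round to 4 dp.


Q = K * Hb^2.5 * sin(2 * alpha_b)
Hb^2.5 = 1.87^2.5 = 4.781939
sin(2 * 27.0) = sin(54.0) = 0.809017
Q = 0.32 * 4.781939 * 0.809017
Q = 1.2380 m^3/s

1.2380


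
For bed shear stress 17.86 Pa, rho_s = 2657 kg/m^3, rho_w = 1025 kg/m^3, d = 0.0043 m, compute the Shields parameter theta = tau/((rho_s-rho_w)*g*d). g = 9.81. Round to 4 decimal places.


theta = tau / ((rho_s - rho_w) * g * d)
rho_s - rho_w = 2657 - 1025 = 1632
Denominator = 1632 * 9.81 * 0.0043 = 68.842656
theta = 17.86 / 68.842656
theta = 0.2594

0.2594


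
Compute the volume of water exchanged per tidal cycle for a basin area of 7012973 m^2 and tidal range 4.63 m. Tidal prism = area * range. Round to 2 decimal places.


Tidal prism = Area * Tidal range
P = 7012973 * 4.63
P = 32470064.99 m^3

32470064.99


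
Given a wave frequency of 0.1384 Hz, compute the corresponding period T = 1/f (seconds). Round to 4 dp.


T = 1 / f
T = 1 / 0.1384
T = 7.2254 s

7.2254


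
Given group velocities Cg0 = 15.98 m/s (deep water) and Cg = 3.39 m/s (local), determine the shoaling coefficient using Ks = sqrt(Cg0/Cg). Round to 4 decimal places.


Ks = sqrt(Cg0 / Cg)
Ks = sqrt(15.98 / 3.39)
Ks = sqrt(4.7139)
Ks = 2.1711

2.1711


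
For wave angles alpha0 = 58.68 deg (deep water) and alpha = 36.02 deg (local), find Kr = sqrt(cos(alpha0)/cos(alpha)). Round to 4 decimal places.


Kr = sqrt(cos(alpha0) / cos(alpha))
cos(58.68) = 0.519817
cos(36.02) = 0.808812
Kr = sqrt(0.519817 / 0.808812)
Kr = sqrt(0.642693)
Kr = 0.8017

0.8017


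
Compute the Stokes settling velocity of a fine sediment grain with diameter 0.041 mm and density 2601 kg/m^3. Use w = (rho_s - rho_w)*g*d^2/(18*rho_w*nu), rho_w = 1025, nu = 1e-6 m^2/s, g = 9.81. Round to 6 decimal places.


w = (rho_s - rho_w) * g * d^2 / (18 * rho_w * nu)
d = 0.041 mm = 0.000041 m
rho_s - rho_w = 2601 - 1025 = 1576
Numerator = 1576 * 9.81 * (0.000041)^2 = 0.000025989201
Denominator = 18 * 1025 * 1e-6 = 0.018450
w = 0.001409 m/s

0.001409


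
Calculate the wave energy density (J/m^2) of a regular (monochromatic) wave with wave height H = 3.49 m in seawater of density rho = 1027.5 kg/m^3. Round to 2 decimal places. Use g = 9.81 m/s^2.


E = (1/8) * rho * g * H^2
E = (1/8) * 1027.5 * 9.81 * 3.49^2
E = 0.125 * 1027.5 * 9.81 * 12.1801
E = 15346.58 J/m^2

15346.58


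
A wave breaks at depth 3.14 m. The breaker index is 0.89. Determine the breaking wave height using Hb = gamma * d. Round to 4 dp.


Hb = gamma * d
Hb = 0.89 * 3.14
Hb = 2.7946 m

2.7946


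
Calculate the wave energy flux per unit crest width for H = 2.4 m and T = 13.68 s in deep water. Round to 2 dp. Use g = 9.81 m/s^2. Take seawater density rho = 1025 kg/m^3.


P = rho * g^2 * H^2 * T / (32 * pi)
P = 1025 * 9.81^2 * 2.4^2 * 13.68 / (32 * pi)
P = 1025 * 96.2361 * 5.7600 * 13.68 / 100.53096
P = 77316.22 W/m

77316.22


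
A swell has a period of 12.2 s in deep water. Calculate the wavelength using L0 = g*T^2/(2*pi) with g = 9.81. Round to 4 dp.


L0 = g * T^2 / (2 * pi)
L0 = 9.81 * 12.2^2 / (2 * pi)
L0 = 9.81 * 148.8400 / 6.28319
L0 = 1460.1204 / 6.28319
L0 = 232.3854 m

232.3854


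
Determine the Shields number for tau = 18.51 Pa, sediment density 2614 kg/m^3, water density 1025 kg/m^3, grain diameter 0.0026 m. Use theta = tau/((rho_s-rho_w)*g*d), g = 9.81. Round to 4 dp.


theta = tau / ((rho_s - rho_w) * g * d)
rho_s - rho_w = 2614 - 1025 = 1589
Denominator = 1589 * 9.81 * 0.0026 = 40.529034
theta = 18.51 / 40.529034
theta = 0.4567

0.4567


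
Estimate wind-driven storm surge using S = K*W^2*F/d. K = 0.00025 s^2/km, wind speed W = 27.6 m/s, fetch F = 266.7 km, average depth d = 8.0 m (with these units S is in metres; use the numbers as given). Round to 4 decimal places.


S = K * W^2 * F / d
W^2 = 27.6^2 = 761.76
S = 0.00025 * 761.76 * 266.7 / 8.0
Numerator = 0.00025 * 761.76 * 266.7 = 50.790348
S = 50.790348 / 8.0 = 6.3488 m

6.3488


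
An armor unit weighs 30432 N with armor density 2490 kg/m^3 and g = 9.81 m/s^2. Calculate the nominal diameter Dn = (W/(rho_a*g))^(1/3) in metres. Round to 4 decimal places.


V = W / (rho_a * g)
V = 30432 / (2490 * 9.81)
V = 30432 / 24426.90
V = 1.245840 m^3
Dn = V^(1/3) = 1.245840^(1/3)
Dn = 1.0760 m

1.0760


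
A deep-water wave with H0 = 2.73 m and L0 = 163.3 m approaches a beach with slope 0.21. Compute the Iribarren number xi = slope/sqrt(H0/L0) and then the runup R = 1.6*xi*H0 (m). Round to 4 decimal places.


xi = slope / sqrt(H0/L0)
H0/L0 = 2.73/163.3 = 0.016718
sqrt(0.016718) = 0.129297
xi = 0.21 / 0.129297 = 1.624168
R = 1.6 * xi * H0 = 1.6 * 1.624168 * 2.73
R = 7.0944 m

7.0944


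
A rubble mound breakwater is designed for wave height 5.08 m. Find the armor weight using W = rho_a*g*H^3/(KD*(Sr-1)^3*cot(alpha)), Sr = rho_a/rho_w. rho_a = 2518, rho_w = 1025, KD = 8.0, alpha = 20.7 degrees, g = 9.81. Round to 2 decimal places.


Sr = rho_a / rho_w = 2518 / 1025 = 2.456585
(Sr - 1) = 1.456585
(Sr - 1)^3 = 3.090351
cot(20.7) = 1 / tan(20.7) = 1 / 0.377869 = 2.646423
Numerator = 2518 * 9.81 * 5.08^3 = 3238290.9789
Denominator = 8.0 * 3.090351 * 2.646423 = 65.427016
W = 3238290.9789 / 65.427016
W = 49494.71 N

49494.71


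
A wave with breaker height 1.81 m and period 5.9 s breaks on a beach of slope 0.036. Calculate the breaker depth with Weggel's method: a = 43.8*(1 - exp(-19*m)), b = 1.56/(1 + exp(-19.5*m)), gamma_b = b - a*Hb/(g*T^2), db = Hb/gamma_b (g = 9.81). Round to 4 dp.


a = 43.8 * (1 - exp(-19 * m))
exp(-19 * 0.036) = exp(-0.6840) = 0.504595
a = 43.8 * (1 - 0.504595) = 21.698758
b = 1.56 / (1 + exp(-19.5 * m))
exp(-19.5 * 0.036) = exp(-0.7020) = 0.495593
b = 1.56 / (1 + 0.495593) = 1.043064
Hb / (g * T^2) = 1.81 / (9.81 * 5.9^2) = 1.81 / 341.4861 = 0.00530036
gamma_b = b - a * Hb/(g*T^2) = 1.043064 - 21.698758 * 0.00530036 = 0.928053
db = Hb / gamma_b = 1.81 / 0.928053
db = 1.9503 m

1.9503


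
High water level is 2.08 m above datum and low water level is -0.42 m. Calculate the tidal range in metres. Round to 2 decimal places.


Tidal range = High water - Low water
Tidal range = 2.08 - (-0.42)
Tidal range = 2.50 m

2.50


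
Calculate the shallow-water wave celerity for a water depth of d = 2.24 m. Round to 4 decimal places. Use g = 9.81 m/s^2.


Using the shallow-water approximation:
C = sqrt(g * d) = sqrt(9.81 * 2.24)
C = sqrt(21.9744)
C = 4.6877 m/s

4.6877


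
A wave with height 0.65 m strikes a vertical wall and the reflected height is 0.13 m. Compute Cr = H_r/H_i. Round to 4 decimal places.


Cr = H_r / H_i
Cr = 0.13 / 0.65
Cr = 0.2000

0.2000


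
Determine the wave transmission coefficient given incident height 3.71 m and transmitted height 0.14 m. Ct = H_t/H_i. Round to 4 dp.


Ct = H_t / H_i
Ct = 0.14 / 3.71
Ct = 0.0377

0.0377


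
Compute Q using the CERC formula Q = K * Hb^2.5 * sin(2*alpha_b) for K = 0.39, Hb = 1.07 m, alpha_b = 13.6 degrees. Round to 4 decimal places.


Q = K * Hb^2.5 * sin(2 * alpha_b)
Hb^2.5 = 1.07^2.5 = 1.184294
sin(2 * 13.6) = sin(27.2) = 0.457098
Q = 0.39 * 1.184294 * 0.457098
Q = 0.2111 m^3/s

0.2111


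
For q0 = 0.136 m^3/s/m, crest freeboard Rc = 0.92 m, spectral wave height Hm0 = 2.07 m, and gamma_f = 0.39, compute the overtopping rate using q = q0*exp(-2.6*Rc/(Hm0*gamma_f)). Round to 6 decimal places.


q = q0 * exp(-2.6 * Rc / (Hm0 * gamma_f))
Exponent = -2.6 * 0.92 / (2.07 * 0.39)
= -2.6 * 0.92 / 0.8073
= -2.962963
exp(-2.962963) = 0.051666
q = 0.136 * 0.051666
q = 0.007027 m^3/s/m

0.007027


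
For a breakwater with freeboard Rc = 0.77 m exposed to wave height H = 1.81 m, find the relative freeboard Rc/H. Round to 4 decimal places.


Relative freeboard = Rc / H
= 0.77 / 1.81
= 0.4254

0.4254


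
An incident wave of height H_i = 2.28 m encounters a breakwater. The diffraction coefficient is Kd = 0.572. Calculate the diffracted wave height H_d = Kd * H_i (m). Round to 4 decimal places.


H_d = Kd * H_i
H_d = 0.572 * 2.28
H_d = 1.3042 m

1.3042


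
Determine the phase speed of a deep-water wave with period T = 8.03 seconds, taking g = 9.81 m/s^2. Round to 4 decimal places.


We use the deep-water celerity formula:
C = g * T / (2 * pi)
C = 9.81 * 8.03 / (2 * 3.14159...)
C = 78.774300 / 6.283185
C = 12.5373 m/s

12.5373


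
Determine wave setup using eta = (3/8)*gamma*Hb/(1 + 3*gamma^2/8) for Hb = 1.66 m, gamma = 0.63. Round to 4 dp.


eta = (3/8) * gamma * Hb / (1 + 3*gamma^2/8)
Numerator = (3/8) * 0.63 * 1.66 = 0.392175
Denominator = 1 + 3*0.63^2/8 = 1 + 0.148838 = 1.148838
eta = 0.392175 / 1.148838
eta = 0.3414 m

0.3414


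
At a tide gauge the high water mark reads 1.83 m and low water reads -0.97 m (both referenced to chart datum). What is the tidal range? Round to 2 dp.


Tidal range = High water - Low water
Tidal range = 1.83 - (-0.97)
Tidal range = 2.80 m

2.80


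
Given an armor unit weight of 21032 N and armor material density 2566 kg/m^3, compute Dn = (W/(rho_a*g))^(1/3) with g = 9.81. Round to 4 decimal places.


V = W / (rho_a * g)
V = 21032 / (2566 * 9.81)
V = 21032 / 25172.46
V = 0.835516 m^3
Dn = V^(1/3) = 0.835516^(1/3)
Dn = 0.9419 m

0.9419


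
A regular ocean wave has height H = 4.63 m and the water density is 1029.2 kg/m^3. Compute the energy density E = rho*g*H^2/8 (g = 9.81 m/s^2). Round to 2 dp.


E = (1/8) * rho * g * H^2
E = (1/8) * 1029.2 * 9.81 * 4.63^2
E = 0.125 * 1029.2 * 9.81 * 21.4369
E = 27054.58 J/m^2

27054.58


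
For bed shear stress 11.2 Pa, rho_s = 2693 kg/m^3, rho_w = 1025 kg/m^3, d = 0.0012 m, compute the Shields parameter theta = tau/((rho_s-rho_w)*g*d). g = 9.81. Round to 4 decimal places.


theta = tau / ((rho_s - rho_w) * g * d)
rho_s - rho_w = 2693 - 1025 = 1668
Denominator = 1668 * 9.81 * 0.0012 = 19.635696
theta = 11.2 / 19.635696
theta = 0.5704

0.5704


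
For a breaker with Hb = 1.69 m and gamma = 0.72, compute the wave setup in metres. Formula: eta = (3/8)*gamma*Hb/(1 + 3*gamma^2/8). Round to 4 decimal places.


eta = (3/8) * gamma * Hb / (1 + 3*gamma^2/8)
Numerator = (3/8) * 0.72 * 1.69 = 0.456300
Denominator = 1 + 3*0.72^2/8 = 1 + 0.194400 = 1.194400
eta = 0.456300 / 1.194400
eta = 0.3820 m

0.3820


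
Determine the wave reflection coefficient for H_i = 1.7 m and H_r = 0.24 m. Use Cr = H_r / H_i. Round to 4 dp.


Cr = H_r / H_i
Cr = 0.24 / 1.7
Cr = 0.1412

0.1412


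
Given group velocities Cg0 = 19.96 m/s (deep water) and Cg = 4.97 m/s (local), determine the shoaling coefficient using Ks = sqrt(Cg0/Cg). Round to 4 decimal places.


Ks = sqrt(Cg0 / Cg)
Ks = sqrt(19.96 / 4.97)
Ks = sqrt(4.0161)
Ks = 2.0040

2.0040


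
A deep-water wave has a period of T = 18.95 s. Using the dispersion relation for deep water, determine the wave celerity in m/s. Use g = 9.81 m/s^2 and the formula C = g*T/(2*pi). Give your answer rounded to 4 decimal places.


We use the deep-water celerity formula:
C = g * T / (2 * pi)
C = 9.81 * 18.95 / (2 * 3.14159...)
C = 185.899500 / 6.283185
C = 29.5868 m/s

29.5868


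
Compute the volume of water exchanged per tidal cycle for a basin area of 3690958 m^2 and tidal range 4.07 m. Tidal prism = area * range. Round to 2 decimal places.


Tidal prism = Area * Tidal range
P = 3690958 * 4.07
P = 15022199.06 m^3

15022199.06


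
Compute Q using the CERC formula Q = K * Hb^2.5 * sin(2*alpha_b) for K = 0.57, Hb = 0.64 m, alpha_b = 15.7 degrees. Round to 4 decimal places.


Q = K * Hb^2.5 * sin(2 * alpha_b)
Hb^2.5 = 0.64^2.5 = 0.327680
sin(2 * 15.7) = sin(31.4) = 0.521010
Q = 0.57 * 0.327680 * 0.521010
Q = 0.0973 m^3/s

0.0973


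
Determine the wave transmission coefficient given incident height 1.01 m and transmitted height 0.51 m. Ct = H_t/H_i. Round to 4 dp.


Ct = H_t / H_i
Ct = 0.51 / 1.01
Ct = 0.5050

0.5050


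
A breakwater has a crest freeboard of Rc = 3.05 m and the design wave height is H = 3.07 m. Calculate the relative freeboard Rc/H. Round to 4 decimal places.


Relative freeboard = Rc / H
= 3.05 / 3.07
= 0.9935

0.9935


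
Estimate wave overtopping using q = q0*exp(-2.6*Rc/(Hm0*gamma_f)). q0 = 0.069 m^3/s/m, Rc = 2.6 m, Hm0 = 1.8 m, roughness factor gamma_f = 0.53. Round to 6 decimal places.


q = q0 * exp(-2.6 * Rc / (Hm0 * gamma_f))
Exponent = -2.6 * 2.6 / (1.8 * 0.53)
= -2.6 * 2.6 / 0.9540
= -7.085954
exp(-7.085954) = 0.000837
q = 0.069 * 0.000837
q = 0.000058 m^3/s/m

0.000058


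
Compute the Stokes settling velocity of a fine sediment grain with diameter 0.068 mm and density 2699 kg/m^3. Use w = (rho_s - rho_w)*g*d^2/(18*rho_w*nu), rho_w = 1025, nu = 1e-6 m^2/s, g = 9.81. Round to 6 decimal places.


w = (rho_s - rho_w) * g * d^2 / (18 * rho_w * nu)
d = 0.068 mm = 0.000068 m
rho_s - rho_w = 2699 - 1025 = 1674
Numerator = 1674 * 9.81 * (0.000068)^2 = 0.000075935051
Denominator = 18 * 1025 * 1e-6 = 0.018450
w = 0.004116 m/s

0.004116


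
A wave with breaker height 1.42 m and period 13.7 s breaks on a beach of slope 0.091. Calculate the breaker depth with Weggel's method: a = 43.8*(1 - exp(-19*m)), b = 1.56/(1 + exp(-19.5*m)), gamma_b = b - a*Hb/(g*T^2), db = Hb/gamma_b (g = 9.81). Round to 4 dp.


a = 43.8 * (1 - exp(-19 * m))
exp(-19 * 0.091) = exp(-1.7290) = 0.177462
a = 43.8 * (1 - 0.177462) = 36.027174
b = 1.56 / (1 + exp(-19.5 * m))
exp(-19.5 * 0.091) = exp(-1.7745) = 0.169568
b = 1.56 / (1 + 0.169568) = 1.333826
Hb / (g * T^2) = 1.42 / (9.81 * 13.7^2) = 1.42 / 1841.2389 = 0.00077122
gamma_b = b - a * Hb/(g*T^2) = 1.333826 - 36.027174 * 0.00077122 = 1.306041
db = Hb / gamma_b = 1.42 / 1.306041
db = 1.0873 m

1.0873


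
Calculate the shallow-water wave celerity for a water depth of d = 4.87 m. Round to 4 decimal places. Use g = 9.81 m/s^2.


Using the shallow-water approximation:
C = sqrt(g * d) = sqrt(9.81 * 4.87)
C = sqrt(47.7747)
C = 6.9119 m/s

6.9119


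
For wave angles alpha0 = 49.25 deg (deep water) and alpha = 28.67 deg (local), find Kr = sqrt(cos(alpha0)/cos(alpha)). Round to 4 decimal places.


Kr = sqrt(cos(alpha0) / cos(alpha))
cos(49.25) = 0.652760
cos(28.67) = 0.877397
Kr = sqrt(0.652760 / 0.877397)
Kr = sqrt(0.743973)
Kr = 0.8625

0.8625


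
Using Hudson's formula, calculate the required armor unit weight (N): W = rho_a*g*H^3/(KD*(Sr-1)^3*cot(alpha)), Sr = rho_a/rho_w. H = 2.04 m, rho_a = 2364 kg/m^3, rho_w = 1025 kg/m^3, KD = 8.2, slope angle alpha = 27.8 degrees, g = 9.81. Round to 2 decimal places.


Sr = rho_a / rho_w = 2364 / 1025 = 2.306341
(Sr - 1) = 1.306341
(Sr - 1)^3 = 2.229308
cot(27.8) = 1 / tan(27.8) = 1 / 0.527240 = 1.896669
Numerator = 2364 * 9.81 * 2.04^3 = 196882.4395
Denominator = 8.2 * 2.229308 * 1.896669 = 34.671727
W = 196882.4395 / 34.671727
W = 5678.47 N

5678.47


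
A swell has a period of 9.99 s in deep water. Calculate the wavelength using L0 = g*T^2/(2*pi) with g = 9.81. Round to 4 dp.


L0 = g * T^2 / (2 * pi)
L0 = 9.81 * 9.99^2 / (2 * pi)
L0 = 9.81 * 99.8001 / 6.28319
L0 = 979.0390 / 6.28319
L0 = 155.8189 m

155.8189


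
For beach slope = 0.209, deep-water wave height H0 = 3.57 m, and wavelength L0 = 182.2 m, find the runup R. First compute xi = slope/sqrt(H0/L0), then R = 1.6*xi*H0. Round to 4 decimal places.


xi = slope / sqrt(H0/L0)
H0/L0 = 3.57/182.2 = 0.019594
sqrt(0.019594) = 0.139978
xi = 0.209 / 0.139978 = 1.493091
R = 1.6 * xi * H0 = 1.6 * 1.493091 * 3.57
R = 8.5285 m

8.5285


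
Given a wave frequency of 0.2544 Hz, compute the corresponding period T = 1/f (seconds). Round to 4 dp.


T = 1 / f
T = 1 / 0.2544
T = 3.9308 s

3.9308


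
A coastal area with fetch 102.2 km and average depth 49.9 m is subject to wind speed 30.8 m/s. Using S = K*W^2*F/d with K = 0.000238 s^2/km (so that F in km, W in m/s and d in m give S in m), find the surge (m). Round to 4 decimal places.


S = K * W^2 * F / d
W^2 = 30.8^2 = 948.64
S = 0.000238 * 948.64 * 102.2 / 49.9
Numerator = 0.000238 * 948.64 * 102.2 = 23.074340
S = 23.074340 / 49.9 = 0.4624 m

0.4624


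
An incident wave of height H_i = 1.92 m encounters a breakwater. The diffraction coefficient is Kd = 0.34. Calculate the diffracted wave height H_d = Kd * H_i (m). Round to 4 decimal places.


H_d = Kd * H_i
H_d = 0.34 * 1.92
H_d = 0.6528 m

0.6528


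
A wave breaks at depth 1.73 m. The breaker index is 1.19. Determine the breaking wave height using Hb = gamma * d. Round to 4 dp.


Hb = gamma * d
Hb = 1.19 * 1.73
Hb = 2.0587 m

2.0587


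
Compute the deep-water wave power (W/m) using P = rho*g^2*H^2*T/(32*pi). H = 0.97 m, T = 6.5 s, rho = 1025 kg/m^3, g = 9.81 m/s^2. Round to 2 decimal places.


P = rho * g^2 * H^2 * T / (32 * pi)
P = 1025 * 9.81^2 * 0.97^2 * 6.5 / (32 * pi)
P = 1025 * 96.2361 * 0.9409 * 6.5 / 100.53096
P = 6000.93 W/m

6000.93
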